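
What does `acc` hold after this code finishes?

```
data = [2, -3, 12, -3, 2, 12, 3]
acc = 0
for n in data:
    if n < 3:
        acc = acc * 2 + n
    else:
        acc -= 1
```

-6

n=2: <3, acc = 0*2+2 = 2
n=-3: <3, acc = 2*2+(-3) = 1
n=12: not <3, acc = 1-1 = 0
n=-3: <3, acc = 0*2+(-3) = -3
n=2: <3, acc = (-3)*2+2 = -4
n=12: not <3, acc = (-4)-1 = -5
n=3: not <3, acc = (-5)-1 = -6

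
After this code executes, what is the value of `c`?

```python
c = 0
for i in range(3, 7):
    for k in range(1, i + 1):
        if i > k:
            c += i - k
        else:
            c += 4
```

50

i=3,k=1: 3>1, c = 0+2 = 2
i=3,k=2: 3>2, c = 2+1 = 3
i=3,k=3: not 3>3, c = 3+4 = 7
i=4,k=1: 4>1, c = 7+3 = 10
i=4,k=2: 4>2, c = 10+2 = 12
i=4,k=3: 4>3, c = 12+1 = 13
i=4,k=4: not 4>4, c = 13+4 = 17
i=5,k=1: 5>1, c = 17+4 = 21
i=5,k=2: 5>2, c = 21+3 = 24
i=5,k=3: 5>3, c = 24+2 = 26
i=5,k=4: 5>4, c = 26+1 = 27
i=5,k=5: not 5>5, c = 27+4 = 31
i=6,k=1: 6>1, c = 31+5 = 36
i=6,k=2: 6>2, c = 36+4 = 40
i=6,k=3: 6>3, c = 40+3 = 43
i=6,k=4: 6>4, c = 43+2 = 45
i=6,k=5: 6>5, c = 45+1 = 46
i=6,k=6: not 6>6, c = 46+4 = 50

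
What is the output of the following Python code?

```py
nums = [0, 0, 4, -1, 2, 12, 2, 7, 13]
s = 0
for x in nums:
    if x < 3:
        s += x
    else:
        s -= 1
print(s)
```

-1

x=0: <3, s = 0+0 = 0
x=0: <3, s = 0+0 = 0
x=4: not <3, s = 0-1 = -1
x=-1: <3, s = (-1)+(-1) = -2
x=2: <3, s = (-2)+2 = 0
x=12: not <3, s = 0-1 = -1
x=2: <3, s = (-1)+2 = 1
x=7: not <3, s = 1-1 = 0
x=13: not <3, s = 0-1 = -1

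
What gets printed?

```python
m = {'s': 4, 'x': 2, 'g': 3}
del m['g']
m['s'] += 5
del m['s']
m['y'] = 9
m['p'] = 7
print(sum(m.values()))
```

del 'g' → {'s': 4, 'x': 2}
m['s'] = 4+5 = 9 → {'s': 9, 'x': 2}
del 's' → {'x': 2}
m['y'] = 9 → {'x': 2, 'y': 9}
m['p'] = 7 → {'x': 2, 'y': 9, 'p': 7}
sum of values = 18

18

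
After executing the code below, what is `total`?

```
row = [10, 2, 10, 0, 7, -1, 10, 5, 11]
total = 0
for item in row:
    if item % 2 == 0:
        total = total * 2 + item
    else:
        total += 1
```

232

item=10: even, total = 0*2+10 = 10
item=2: even, total = 10*2+2 = 22
item=10: even, total = 22*2+10 = 54
item=0: even, total = 54*2+0 = 108
item=7: not even, total = 108+1 = 109
item=-1: not even, total = 109+1 = 110
item=10: even, total = 110*2+10 = 230
item=5: not even, total = 230+1 = 231
item=11: not even, total = 231+1 = 232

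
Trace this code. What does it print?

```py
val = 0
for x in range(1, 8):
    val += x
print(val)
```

x=1: val = 0+1 = 1
x=2: val = 1+2 = 3
x=3: val = 3+3 = 6
x=4: val = 6+4 = 10
x=5: val = 10+5 = 15
x=6: val = 15+6 = 21
x=7: val = 21+7 = 28

28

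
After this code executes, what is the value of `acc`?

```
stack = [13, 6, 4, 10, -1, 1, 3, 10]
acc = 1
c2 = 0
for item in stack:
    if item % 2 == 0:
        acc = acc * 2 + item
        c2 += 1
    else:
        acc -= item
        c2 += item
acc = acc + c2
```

-84

item=13: not even, acc = 1-13 = -12; c2=13
item=6: even, acc = (-12)*2+6 = -18; c2=14
item=4: even, acc = (-18)*2+4 = -32; c2=15
item=10: even, acc = (-32)*2+10 = -54; c2=16
item=-1: not even, acc = (-54)-(-1) = -53; c2=15
item=1: not even, acc = (-53)-1 = -54; c2=16
item=3: not even, acc = (-54)-3 = -57; c2=19
item=10: even, acc = (-57)*2+10 = -104; c2=20
acc+c2 = (-104)+20 = -84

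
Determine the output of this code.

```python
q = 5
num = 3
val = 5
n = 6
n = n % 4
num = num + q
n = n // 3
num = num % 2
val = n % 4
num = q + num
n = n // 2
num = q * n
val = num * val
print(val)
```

n = 6%4 = 2
num = 3+5 = 8
n = 2//3 = 0
num = 8%2 = 0
val = 0%4 = 0
num = 5+0 = 5
n = 0//2 = 0
num = 5*0 = 0
val = 0*0 = 0

0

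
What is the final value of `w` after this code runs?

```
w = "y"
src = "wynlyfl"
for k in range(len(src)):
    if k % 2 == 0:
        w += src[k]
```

'ywnyl'

k=0: add 'w' → 'yw'
k=1: skip
k=2: add 'n' → 'ywn'
k=3: skip
k=4: add 'y' → 'ywny'
k=5: skip
k=6: add 'l' → 'ywnyl'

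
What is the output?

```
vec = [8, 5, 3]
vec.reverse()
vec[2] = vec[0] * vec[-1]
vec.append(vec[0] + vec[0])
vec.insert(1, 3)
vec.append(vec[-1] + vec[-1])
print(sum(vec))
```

reverse → [3, 5, 8]
vec[2] = vec[0]*vec[-1] = 3*8 = 24 → [3, 5, 24]
append vec[0]+vec[0] = 3+3 = 6 → [3, 5, 24, 6]
insert 3 at 1 → [3, 3, 5, 24, 6]
append vec[-1]+vec[-1] = 6+6 = 12 → [3, 3, 5, 24, 6, 12]
sum = 53

53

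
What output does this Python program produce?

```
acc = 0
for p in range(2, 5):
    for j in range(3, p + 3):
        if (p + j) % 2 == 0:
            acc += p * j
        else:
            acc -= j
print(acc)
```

57

p=2,j=3: odd sum, acc = 0-3 = -3
p=2,j=4: even sum, acc = (-3)+8 = 5
p=3,j=3: even sum, acc = 5+9 = 14
p=3,j=4: odd sum, acc = 14-4 = 10
p=3,j=5: even sum, acc = 10+15 = 25
p=4,j=3: odd sum, acc = 25-3 = 22
p=4,j=4: even sum, acc = 22+16 = 38
p=4,j=5: odd sum, acc = 38-5 = 33
p=4,j=6: even sum, acc = 33+24 = 57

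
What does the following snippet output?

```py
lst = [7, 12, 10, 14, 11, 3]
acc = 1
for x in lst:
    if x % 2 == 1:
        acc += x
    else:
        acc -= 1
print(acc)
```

x=7: odd, acc = 1+7 = 8
x=12: not odd, acc = 8-1 = 7
x=10: not odd, acc = 7-1 = 6
x=14: not odd, acc = 6-1 = 5
x=11: odd, acc = 5+11 = 16
x=3: odd, acc = 16+3 = 19

19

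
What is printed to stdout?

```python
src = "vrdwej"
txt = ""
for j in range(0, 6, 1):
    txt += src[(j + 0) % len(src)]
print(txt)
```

vrdwej

j=0: add src[0]='v' → 'v'
j=1: add src[1]='r' → 'vr'
j=2: add src[2]='d' → 'vrd'
j=3: add src[3]='w' → 'vrdw'
j=4: add src[4]='e' → 'vrdwe'
j=5: add src[5]='j' → 'vrdwej'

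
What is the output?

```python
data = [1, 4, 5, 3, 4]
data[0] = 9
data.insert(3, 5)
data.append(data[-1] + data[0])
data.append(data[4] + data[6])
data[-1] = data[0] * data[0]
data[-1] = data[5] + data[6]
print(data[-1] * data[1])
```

68

data[0] = 9 → [9, 4, 5, 3, 4]
insert 5 at 3 → [9, 4, 5, 5, 3, 4]
append data[-1]+data[0] = 4+9 = 13 → [9, 4, 5, 5, 3, 4, 13]
append data[4]+data[6] = 3+13 = 16 → [9, 4, 5, 5, 3, 4, 13, 16]
data[-1] = data[0]*data[0] = 9*9 = 81 → [9, 4, 5, 5, 3, 4, 13, 81]
data[-1] = data[5]+data[6] = 4+13 = 17 → [9, 4, 5, 5, 3, 4, 13, 17]
data[-1]*data[1] = 17*4 = 68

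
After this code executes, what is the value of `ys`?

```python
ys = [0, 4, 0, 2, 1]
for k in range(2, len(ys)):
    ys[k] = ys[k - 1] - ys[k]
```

k=2: ys[2] = 4-0 = 4 → [0, 4, 4, 2, 1]
k=3: ys[3] = 4-2 = 2 → [0, 4, 4, 2, 1]
k=4: ys[4] = 2-1 = 1 → [0, 4, 4, 2, 1]

[0, 4, 4, 2, 1]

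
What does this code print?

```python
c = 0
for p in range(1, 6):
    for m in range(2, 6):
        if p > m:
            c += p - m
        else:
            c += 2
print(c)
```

38

p=1,m=2: not 1>2, c = 0+2 = 2
p=1,m=3: not 1>3, c = 2+2 = 4
p=1,m=4: not 1>4, c = 4+2 = 6
p=1,m=5: not 1>5, c = 6+2 = 8
p=2,m=2: not 2>2, c = 8+2 = 10
p=2,m=3: not 2>3, c = 10+2 = 12
p=2,m=4: not 2>4, c = 12+2 = 14
p=2,m=5: not 2>5, c = 14+2 = 16
p=3,m=2: 3>2, c = 16+1 = 17
p=3,m=3: not 3>3, c = 17+2 = 19
p=3,m=4: not 3>4, c = 19+2 = 21
p=3,m=5: not 3>5, c = 21+2 = 23
p=4,m=2: 4>2, c = 23+2 = 25
p=4,m=3: 4>3, c = 25+1 = 26
p=4,m=4: not 4>4, c = 26+2 = 28
p=4,m=5: not 4>5, c = 28+2 = 30
p=5,m=2: 5>2, c = 30+3 = 33
p=5,m=3: 5>3, c = 33+2 = 35
p=5,m=4: 5>4, c = 35+1 = 36
p=5,m=5: not 5>5, c = 36+2 = 38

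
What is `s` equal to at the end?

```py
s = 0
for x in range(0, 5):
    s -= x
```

x=0: s = 0-0 = 0
x=1: s = 0-1 = -1
x=2: s = (-1)-2 = -3
x=3: s = (-3)-3 = -6
x=4: s = (-6)-4 = -10

-10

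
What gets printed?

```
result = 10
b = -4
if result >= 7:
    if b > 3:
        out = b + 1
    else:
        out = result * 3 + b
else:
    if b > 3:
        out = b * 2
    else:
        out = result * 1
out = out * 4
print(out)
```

104

result=10, b=-4
result >= 7 is True; b > 3 is False
→ out = result * 3 + b = 26
out = 26*4 = 104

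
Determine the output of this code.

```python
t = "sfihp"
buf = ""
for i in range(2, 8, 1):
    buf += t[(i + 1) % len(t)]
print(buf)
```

i=2: add t[3]='h' → 'h'
i=3: add t[4]='p' → 'hp'
i=4: add t[0]='s' → 'hps'
i=5: add t[1]='f' → 'hpsf'
i=6: add t[2]='i' → 'hpsfi'
i=7: add t[3]='h' → 'hpsfih'

hpsfih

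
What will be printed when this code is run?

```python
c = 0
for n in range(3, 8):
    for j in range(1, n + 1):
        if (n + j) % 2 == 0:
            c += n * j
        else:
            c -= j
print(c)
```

232

n=3,j=1: even sum, c = 0+3 = 3
n=3,j=2: odd sum, c = 3-2 = 1
n=3,j=3: even sum, c = 1+9 = 10
n=4,j=1: odd sum, c = 10-1 = 9
n=4,j=2: even sum, c = 9+8 = 17
n=4,j=3: odd sum, c = 17-3 = 14
n=4,j=4: even sum, c = 14+16 = 30
n=5,j=1: even sum, c = 30+5 = 35
n=5,j=2: odd sum, c = 35-2 = 33
n=5,j=3: even sum, c = 33+15 = 48
n=5,j=4: odd sum, c = 48-4 = 44
n=5,j=5: even sum, c = 44+25 = 69
n=6,j=1: odd sum, c = 69-1 = 68
n=6,j=2: even sum, c = 68+12 = 80
n=6,j=3: odd sum, c = 80-3 = 77
n=6,j=4: even sum, c = 77+24 = 101
n=6,j=5: odd sum, c = 101-5 = 96
n=6,j=6: even sum, c = 96+36 = 132
n=7,j=1: even sum, c = 132+7 = 139
n=7,j=2: odd sum, c = 139-2 = 137
n=7,j=3: even sum, c = 137+21 = 158
n=7,j=4: odd sum, c = 158-4 = 154
n=7,j=5: even sum, c = 154+35 = 189
n=7,j=6: odd sum, c = 189-6 = 183
n=7,j=7: even sum, c = 183+49 = 232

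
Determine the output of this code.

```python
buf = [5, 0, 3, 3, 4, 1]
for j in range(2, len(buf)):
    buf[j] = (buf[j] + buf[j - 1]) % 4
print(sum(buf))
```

15

j=2: buf[2] = (3+0)%4 = 3 → [5, 0, 3, 3, 4, 1]
j=3: buf[3] = (3+3)%4 = 2 → [5, 0, 3, 2, 4, 1]
j=4: buf[4] = (4+2)%4 = 2 → [5, 0, 3, 2, 2, 1]
j=5: buf[5] = (1+2)%4 = 3 → [5, 0, 3, 2, 2, 3]
sum = 15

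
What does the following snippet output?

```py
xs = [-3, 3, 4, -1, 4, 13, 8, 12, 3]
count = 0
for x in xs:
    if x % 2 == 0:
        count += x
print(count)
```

x=-3: not even
x=3: not even
x=4: even, count = 0+4 = 4
x=-1: not even
x=4: even, count = 4+4 = 8
x=13: not even
x=8: even, count = 8+8 = 16
x=12: even, count = 16+12 = 28
x=3: not even

28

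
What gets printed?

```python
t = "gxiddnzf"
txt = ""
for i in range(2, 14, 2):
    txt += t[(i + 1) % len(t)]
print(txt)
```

dnfxdn

i=2: add t[3]='d' → 'd'
i=4: add t[5]='n' → 'dn'
i=6: add t[7]='f' → 'dnf'
i=8: add t[1]='x' → 'dnfx'
i=10: add t[3]='d' → 'dnfxd'
i=12: add t[5]='n' → 'dnfxdn'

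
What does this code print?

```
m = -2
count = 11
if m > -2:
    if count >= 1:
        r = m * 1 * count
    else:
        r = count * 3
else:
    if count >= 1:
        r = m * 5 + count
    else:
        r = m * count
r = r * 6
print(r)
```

6

m=-2, count=11
m > -2 is False; count >= 1 is True
→ r = m * 5 + count = 1
r = 1*6 = 6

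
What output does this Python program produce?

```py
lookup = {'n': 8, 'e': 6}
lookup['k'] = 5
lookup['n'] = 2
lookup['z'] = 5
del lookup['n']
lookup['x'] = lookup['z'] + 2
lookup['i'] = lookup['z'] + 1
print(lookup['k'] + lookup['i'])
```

11

lookup['k'] = 5 → {'n': 8, 'e': 6, 'k': 5}
lookup['n'] = 2 → {'n': 2, 'e': 6, 'k': 5}
lookup['z'] = 5 → {'n': 2, 'e': 6, 'k': 5, 'z': 5}
del 'n' → {'e': 6, 'k': 5, 'z': 5}
lookup['x'] = lookup['z']+2 = 7 → {'e': 6, 'k': 5, 'z': 5, 'x': 7}
lookup['i'] = lookup['z']+1 = 6 → {'e': 6, 'k': 5, 'z': 5, 'x': 7, 'i': 6}
lookup['k']+lookup['i'] = 5+6 = 11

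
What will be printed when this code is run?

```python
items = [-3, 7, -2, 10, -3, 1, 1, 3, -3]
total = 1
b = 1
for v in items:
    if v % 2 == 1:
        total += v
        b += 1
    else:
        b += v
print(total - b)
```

-12

v=-3: odd, total = 1+(-3) = -2; b=2
v=7: odd, total = (-2)+7 = 5; b=3
v=-2: not odd; b=1
v=10: not odd; b=11
v=-3: odd, total = 5+(-3) = 2; b=12
v=1: odd, total = 2+1 = 3; b=13
v=1: odd, total = 3+1 = 4; b=14
v=3: odd, total = 4+3 = 7; b=15
v=-3: odd, total = 7+(-3) = 4; b=16
total-b = 4-16 = -12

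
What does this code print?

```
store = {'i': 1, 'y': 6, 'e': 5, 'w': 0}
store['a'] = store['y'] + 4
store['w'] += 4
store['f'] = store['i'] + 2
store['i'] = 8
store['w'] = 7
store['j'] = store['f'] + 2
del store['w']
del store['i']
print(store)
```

store['a'] = store['y']+4 = 10 → {'i': 1, 'y': 6, 'e': 5, 'w': 0, 'a': 10}
store['w'] = 0+4 = 4 → {'i': 1, 'y': 6, 'e': 5, 'w': 4, 'a': 10}
store['f'] = store['i']+2 = 3 → {'i': 1, 'y': 6, 'e': 5, 'w': 4, 'a': 10, 'f': 3}
store['i'] = 8 → {'i': 8, 'y': 6, 'e': 5, 'w': 4, 'a': 10, 'f': 3}
store['w'] = 7 → {'i': 8, 'y': 6, 'e': 5, 'w': 7, 'a': 10, 'f': 3}
store['j'] = store['f']+2 = 5 → {'i': 8, 'y': 6, 'e': 5, 'w': 7, 'a': 10, 'f': 3, 'j': 5}
del 'w' → {'i': 8, 'y': 6, 'e': 5, 'a': 10, 'f': 3, 'j': 5}
del 'i' → {'y': 6, 'e': 5, 'a': 10, 'f': 3, 'j': 5}

{'y': 6, 'e': 5, 'a': 10, 'f': 3, 'j': 5}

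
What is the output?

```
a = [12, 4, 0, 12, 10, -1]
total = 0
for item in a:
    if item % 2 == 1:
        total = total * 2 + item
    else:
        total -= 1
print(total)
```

-11

item=12: not odd, total = 0-1 = -1
item=4: not odd, total = (-1)-1 = -2
item=0: not odd, total = (-2)-1 = -3
item=12: not odd, total = (-3)-1 = -4
item=10: not odd, total = (-4)-1 = -5
item=-1: odd, total = (-5)*2+(-1) = -11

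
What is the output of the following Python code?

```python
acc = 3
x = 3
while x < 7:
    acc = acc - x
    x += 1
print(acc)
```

x=3: acc = 3-3 = 0
x=4: acc = 0-4 = -4
x=5: acc = (-4)-5 = -9
x=6: acc = (-9)-6 = -15

-15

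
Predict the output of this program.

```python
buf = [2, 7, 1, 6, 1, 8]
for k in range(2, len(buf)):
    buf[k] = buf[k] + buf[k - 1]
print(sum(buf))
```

69

k=2: buf[2] = 1+7 = 8 → [2, 7, 8, 6, 1, 8]
k=3: buf[3] = 6+8 = 14 → [2, 7, 8, 14, 1, 8]
k=4: buf[4] = 1+14 = 15 → [2, 7, 8, 14, 15, 8]
k=5: buf[5] = 8+15 = 23 → [2, 7, 8, 14, 15, 23]
sum = 69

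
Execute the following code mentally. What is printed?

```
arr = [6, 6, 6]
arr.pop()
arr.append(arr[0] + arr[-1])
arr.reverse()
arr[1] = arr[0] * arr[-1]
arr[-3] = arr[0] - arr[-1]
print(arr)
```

pop() removes 6 → [6, 6]
append arr[0]+arr[-1] = 6+6 = 12 → [6, 6, 12]
reverse → [12, 6, 6]
arr[1] = arr[0]*arr[-1] = 12*6 = 72 → [12, 72, 6]
arr[-3] = arr[0]-arr[-1] = 12-6 = 6 → [6, 72, 6]

[6, 72, 6]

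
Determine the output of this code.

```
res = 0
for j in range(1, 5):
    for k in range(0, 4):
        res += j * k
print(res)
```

j=1,k=0: res = 0+0 = 0
j=1,k=1: res = 0+1 = 1
j=1,k=2: res = 1+2 = 3
j=1,k=3: res = 3+3 = 6
j=2,k=0: res = 6+0 = 6
j=2,k=1: res = 6+2 = 8
j=2,k=2: res = 8+4 = 12
j=2,k=3: res = 12+6 = 18
j=3,k=0: res = 18+0 = 18
j=3,k=1: res = 18+3 = 21
j=3,k=2: res = 21+6 = 27
j=3,k=3: res = 27+9 = 36
j=4,k=0: res = 36+0 = 36
j=4,k=1: res = 36+4 = 40
j=4,k=2: res = 40+8 = 48
j=4,k=3: res = 48+12 = 60

60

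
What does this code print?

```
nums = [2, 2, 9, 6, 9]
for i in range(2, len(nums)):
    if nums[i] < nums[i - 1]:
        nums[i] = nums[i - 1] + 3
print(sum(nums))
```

i=2: 9>=2, unchanged → [2, 2, 9, 6, 9]
i=3: 6<9, nums[3] = 9+3 = 12 → [2, 2, 9, 12, 9]
i=4: 9<12, nums[4] = 12+3 = 15 → [2, 2, 9, 12, 15]
sum = 40

40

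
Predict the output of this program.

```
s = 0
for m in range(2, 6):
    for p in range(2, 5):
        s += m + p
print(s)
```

78

m=2,p=2: s = 0+4 = 4
m=2,p=3: s = 4+5 = 9
m=2,p=4: s = 9+6 = 15
m=3,p=2: s = 15+5 = 20
m=3,p=3: s = 20+6 = 26
m=3,p=4: s = 26+7 = 33
m=4,p=2: s = 33+6 = 39
m=4,p=3: s = 39+7 = 46
m=4,p=4: s = 46+8 = 54
m=5,p=2: s = 54+7 = 61
m=5,p=3: s = 61+8 = 69
m=5,p=4: s = 69+9 = 78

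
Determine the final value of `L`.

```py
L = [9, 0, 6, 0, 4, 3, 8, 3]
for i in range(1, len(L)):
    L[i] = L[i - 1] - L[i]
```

i=1: L[1] = 9-0 = 9 → [9, 9, 6, 0, 4, 3, 8, 3]
i=2: L[2] = 9-6 = 3 → [9, 9, 3, 0, 4, 3, 8, 3]
i=3: L[3] = 3-0 = 3 → [9, 9, 3, 3, 4, 3, 8, 3]
i=4: L[4] = 3-4 = -1 → [9, 9, 3, 3, -1, 3, 8, 3]
i=5: L[5] = (-1)-3 = -4 → [9, 9, 3, 3, -1, -4, 8, 3]
i=6: L[6] = (-4)-8 = -12 → [9, 9, 3, 3, -1, -4, -12, 3]
i=7: L[7] = (-12)-3 = -15 → [9, 9, 3, 3, -1, -4, -12, -15]

[9, 9, 3, 3, -1, -4, -12, -15]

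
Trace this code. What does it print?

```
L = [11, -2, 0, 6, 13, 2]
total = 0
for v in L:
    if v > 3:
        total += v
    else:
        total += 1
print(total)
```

v=11: >3, total = 0+11 = 11
v=-2: not >3, total = 11+1 = 12
v=0: not >3, total = 12+1 = 13
v=6: >3, total = 13+6 = 19
v=13: >3, total = 19+13 = 32
v=2: not >3, total = 32+1 = 33

33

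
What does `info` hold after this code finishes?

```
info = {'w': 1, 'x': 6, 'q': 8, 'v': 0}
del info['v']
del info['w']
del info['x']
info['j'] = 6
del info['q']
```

del 'v' → {'w': 1, 'x': 6, 'q': 8}
del 'w' → {'x': 6, 'q': 8}
del 'x' → {'q': 8}
info['j'] = 6 → {'q': 8, 'j': 6}
del 'q' → {'j': 6}

{'j': 6}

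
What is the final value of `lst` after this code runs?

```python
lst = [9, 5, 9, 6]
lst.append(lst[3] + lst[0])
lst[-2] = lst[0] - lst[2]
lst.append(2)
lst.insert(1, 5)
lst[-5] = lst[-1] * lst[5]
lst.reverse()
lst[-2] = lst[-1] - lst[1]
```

[2, 15, 0, 9, 30, -6, 9]

append lst[3]+lst[0] = 6+9 = 15 → [9, 5, 9, 6, 15]
lst[-2] = lst[0]-lst[2] = 9-9 = 0 → [9, 5, 9, 0, 15]
append 2 → [9, 5, 9, 0, 15, 2]
insert 5 at 1 → [9, 5, 5, 9, 0, 15, 2]
lst[-5] = lst[-1]*lst[5] = 2*15 = 30 → [9, 5, 30, 9, 0, 15, 2]
reverse → [2, 15, 0, 9, 30, 5, 9]
lst[-2] = lst[-1]-lst[1] = 9-15 = -6 → [2, 15, 0, 9, 30, -6, 9]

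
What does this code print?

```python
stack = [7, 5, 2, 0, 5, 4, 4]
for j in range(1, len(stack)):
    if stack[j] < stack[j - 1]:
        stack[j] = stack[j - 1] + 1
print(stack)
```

[7, 8, 9, 10, 11, 12, 13]

j=1: 5<7, stack[1] = 7+1 = 8 → [7, 8, 2, 0, 5, 4, 4]
j=2: 2<8, stack[2] = 8+1 = 9 → [7, 8, 9, 0, 5, 4, 4]
j=3: 0<9, stack[3] = 9+1 = 10 → [7, 8, 9, 10, 5, 4, 4]
j=4: 5<10, stack[4] = 10+1 = 11 → [7, 8, 9, 10, 11, 4, 4]
j=5: 4<11, stack[5] = 11+1 = 12 → [7, 8, 9, 10, 11, 12, 4]
j=6: 4<12, stack[6] = 12+1 = 13 → [7, 8, 9, 10, 11, 12, 13]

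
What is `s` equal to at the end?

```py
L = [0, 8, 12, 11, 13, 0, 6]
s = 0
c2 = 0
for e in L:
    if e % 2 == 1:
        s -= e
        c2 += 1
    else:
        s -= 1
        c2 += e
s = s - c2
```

-57

e=0: not odd, s = 0-1 = -1; c2=0
e=8: not odd, s = (-1)-1 = -2; c2=8
e=12: not odd, s = (-2)-1 = -3; c2=20
e=11: odd, s = (-3)-11 = -14; c2=21
e=13: odd, s = (-14)-13 = -27; c2=22
e=0: not odd, s = (-27)-1 = -28; c2=22
e=6: not odd, s = (-28)-1 = -29; c2=28
s-c2 = (-29)-28 = -57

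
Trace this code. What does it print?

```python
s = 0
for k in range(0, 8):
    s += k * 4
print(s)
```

112

k=0: s = 0+0*4 = 0
k=1: s = 0+1*4 = 4
k=2: s = 4+2*4 = 12
k=3: s = 12+3*4 = 24
k=4: s = 24+4*4 = 40
k=5: s = 40+5*4 = 60
k=6: s = 60+6*4 = 84
k=7: s = 84+7*4 = 112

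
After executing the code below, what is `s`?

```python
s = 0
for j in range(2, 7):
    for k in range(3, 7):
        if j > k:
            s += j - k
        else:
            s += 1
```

24

j=2,k=3: not 2>3, s = 0+1 = 1
j=2,k=4: not 2>4, s = 1+1 = 2
j=2,k=5: not 2>5, s = 2+1 = 3
j=2,k=6: not 2>6, s = 3+1 = 4
j=3,k=3: not 3>3, s = 4+1 = 5
j=3,k=4: not 3>4, s = 5+1 = 6
j=3,k=5: not 3>5, s = 6+1 = 7
j=3,k=6: not 3>6, s = 7+1 = 8
j=4,k=3: 4>3, s = 8+1 = 9
j=4,k=4: not 4>4, s = 9+1 = 10
j=4,k=5: not 4>5, s = 10+1 = 11
j=4,k=6: not 4>6, s = 11+1 = 12
j=5,k=3: 5>3, s = 12+2 = 14
j=5,k=4: 5>4, s = 14+1 = 15
j=5,k=5: not 5>5, s = 15+1 = 16
j=5,k=6: not 5>6, s = 16+1 = 17
j=6,k=3: 6>3, s = 17+3 = 20
j=6,k=4: 6>4, s = 20+2 = 22
j=6,k=5: 6>5, s = 22+1 = 23
j=6,k=6: not 6>6, s = 23+1 = 24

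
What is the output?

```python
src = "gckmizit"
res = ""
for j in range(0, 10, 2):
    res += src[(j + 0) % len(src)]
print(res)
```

j=0: add src[0]='g' → 'g'
j=2: add src[2]='k' → 'gk'
j=4: add src[4]='i' → 'gki'
j=6: add src[6]='i' → 'gkii'
j=8: add src[0]='g' → 'gkiig'

gkiig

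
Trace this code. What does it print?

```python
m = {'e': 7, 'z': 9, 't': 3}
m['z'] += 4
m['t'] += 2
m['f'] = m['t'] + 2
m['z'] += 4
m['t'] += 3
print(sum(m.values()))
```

39

m['z'] = 9+4 = 13 → {'e': 7, 'z': 13, 't': 3}
m['t'] = 3+2 = 5 → {'e': 7, 'z': 13, 't': 5}
m['f'] = m['t']+2 = 7 → {'e': 7, 'z': 13, 't': 5, 'f': 7}
m['z'] = 13+4 = 17 → {'e': 7, 'z': 17, 't': 5, 'f': 7}
m['t'] = 5+3 = 8 → {'e': 7, 'z': 17, 't': 8, 'f': 7}
sum of values = 39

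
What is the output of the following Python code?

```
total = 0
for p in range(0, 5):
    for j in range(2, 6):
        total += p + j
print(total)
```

p=0,j=2: total = 0+2 = 2
p=0,j=3: total = 2+3 = 5
p=0,j=4: total = 5+4 = 9
p=0,j=5: total = 9+5 = 14
p=1,j=2: total = 14+3 = 17
p=1,j=3: total = 17+4 = 21
p=1,j=4: total = 21+5 = 26
p=1,j=5: total = 26+6 = 32
p=2,j=2: total = 32+4 = 36
p=2,j=3: total = 36+5 = 41
p=2,j=4: total = 41+6 = 47
p=2,j=5: total = 47+7 = 54
p=3,j=2: total = 54+5 = 59
p=3,j=3: total = 59+6 = 65
p=3,j=4: total = 65+7 = 72
p=3,j=5: total = 72+8 = 80
p=4,j=2: total = 80+6 = 86
p=4,j=3: total = 86+7 = 93
p=4,j=4: total = 93+8 = 101
p=4,j=5: total = 101+9 = 110

110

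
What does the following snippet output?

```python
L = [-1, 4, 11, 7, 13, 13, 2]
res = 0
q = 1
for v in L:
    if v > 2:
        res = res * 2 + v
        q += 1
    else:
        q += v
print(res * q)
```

v=-1: not >2; q=0
v=4: >2, res = 0*2+4 = 4; q=1
v=11: >2, res = 4*2+11 = 19; q=2
v=7: >2, res = 19*2+7 = 45; q=3
v=13: >2, res = 45*2+13 = 103; q=4
v=13: >2, res = 103*2+13 = 219; q=5
v=2: not >2; q=7
res*q = 219*7 = 1533

1533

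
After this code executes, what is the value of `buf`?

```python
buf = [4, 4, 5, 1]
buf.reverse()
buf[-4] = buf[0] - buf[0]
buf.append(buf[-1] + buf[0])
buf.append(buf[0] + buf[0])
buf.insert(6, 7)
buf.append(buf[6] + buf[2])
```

reverse → [1, 5, 4, 4]
buf[-4] = buf[0]-buf[0] = 1-1 = 0 → [0, 5, 4, 4]
append buf[-1]+buf[0] = 4+0 = 4 → [0, 5, 4, 4, 4]
append buf[0]+buf[0] = 0+0 = 0 → [0, 5, 4, 4, 4, 0]
insert 7 at 6 → [0, 5, 4, 4, 4, 0, 7]
append buf[6]+buf[2] = 7+4 = 11 → [0, 5, 4, 4, 4, 0, 7, 11]

[0, 5, 4, 4, 4, 0, 7, 11]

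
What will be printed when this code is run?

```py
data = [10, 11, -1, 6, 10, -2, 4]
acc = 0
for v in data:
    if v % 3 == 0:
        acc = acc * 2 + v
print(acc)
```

v=10: not %3==0
v=11: not %3==0
v=-1: not %3==0
v=6: %3==0, acc = 0*2+6 = 6
v=10: not %3==0
v=-2: not %3==0
v=4: not %3==0

6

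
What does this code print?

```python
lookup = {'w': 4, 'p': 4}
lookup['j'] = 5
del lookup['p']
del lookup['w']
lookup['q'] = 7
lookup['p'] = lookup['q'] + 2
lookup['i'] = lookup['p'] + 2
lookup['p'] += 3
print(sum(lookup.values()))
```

35

lookup['j'] = 5 → {'w': 4, 'p': 4, 'j': 5}
del 'p' → {'w': 4, 'j': 5}
del 'w' → {'j': 5}
lookup['q'] = 7 → {'j': 5, 'q': 7}
lookup['p'] = lookup['q']+2 = 9 → {'j': 5, 'q': 7, 'p': 9}
lookup['i'] = lookup['p']+2 = 11 → {'j': 5, 'q': 7, 'p': 9, 'i': 11}
lookup['p'] = 9+3 = 12 → {'j': 5, 'q': 7, 'p': 12, 'i': 11}
sum of values = 35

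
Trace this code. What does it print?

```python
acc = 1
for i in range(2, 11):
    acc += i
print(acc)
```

i=2: acc = 1+2 = 3
i=3: acc = 3+3 = 6
i=4: acc = 6+4 = 10
i=5: acc = 10+5 = 15
i=6: acc = 15+6 = 21
i=7: acc = 21+7 = 28
i=8: acc = 28+8 = 36
i=9: acc = 36+9 = 45
i=10: acc = 45+10 = 55

55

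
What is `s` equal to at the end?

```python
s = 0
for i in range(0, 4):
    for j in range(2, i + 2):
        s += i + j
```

i=1,j=2: s = 0+3 = 3
i=2,j=2: s = 3+4 = 7
i=2,j=3: s = 7+5 = 12
i=3,j=2: s = 12+5 = 17
i=3,j=3: s = 17+6 = 23
i=3,j=4: s = 23+7 = 30

30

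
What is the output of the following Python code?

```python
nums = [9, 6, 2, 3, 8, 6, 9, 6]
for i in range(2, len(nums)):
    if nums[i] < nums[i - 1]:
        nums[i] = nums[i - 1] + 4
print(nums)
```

[9, 6, 10, 14, 18, 22, 26, 30]

i=2: 2<6, nums[2] = 6+4 = 10 → [9, 6, 10, 3, 8, 6, 9, 6]
i=3: 3<10, nums[3] = 10+4 = 14 → [9, 6, 10, 14, 8, 6, 9, 6]
i=4: 8<14, nums[4] = 14+4 = 18 → [9, 6, 10, 14, 18, 6, 9, 6]
i=5: 6<18, nums[5] = 18+4 = 22 → [9, 6, 10, 14, 18, 22, 9, 6]
i=6: 9<22, nums[6] = 22+4 = 26 → [9, 6, 10, 14, 18, 22, 26, 6]
i=7: 6<26, nums[7] = 26+4 = 30 → [9, 6, 10, 14, 18, 22, 26, 30]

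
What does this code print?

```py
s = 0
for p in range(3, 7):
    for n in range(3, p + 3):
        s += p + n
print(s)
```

p=3,n=3: s = 0+6 = 6
p=3,n=4: s = 6+7 = 13
p=3,n=5: s = 13+8 = 21
p=4,n=3: s = 21+7 = 28
p=4,n=4: s = 28+8 = 36
p=4,n=5: s = 36+9 = 45
p=4,n=6: s = 45+10 = 55
p=5,n=3: s = 55+8 = 63
p=5,n=4: s = 63+9 = 72
p=5,n=5: s = 72+10 = 82
p=5,n=6: s = 82+11 = 93
p=5,n=7: s = 93+12 = 105
p=6,n=3: s = 105+9 = 114
p=6,n=4: s = 114+10 = 124
p=6,n=5: s = 124+11 = 135
p=6,n=6: s = 135+12 = 147
p=6,n=7: s = 147+13 = 160
p=6,n=8: s = 160+14 = 174

174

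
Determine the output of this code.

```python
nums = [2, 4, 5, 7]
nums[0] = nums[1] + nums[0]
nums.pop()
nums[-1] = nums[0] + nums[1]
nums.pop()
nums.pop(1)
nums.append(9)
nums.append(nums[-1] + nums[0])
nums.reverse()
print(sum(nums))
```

nums[0] = nums[1]+nums[0] = 4+2 = 6 → [6, 4, 5, 7]
pop() removes 7 → [6, 4, 5]
nums[-1] = nums[0]+nums[1] = 6+4 = 10 → [6, 4, 10]
pop() removes 10 → [6, 4]
pop(1) removes 4 → [6]
append 9 → [6, 9]
append nums[-1]+nums[0] = 9+6 = 15 → [6, 9, 15]
reverse → [15, 9, 6]
sum = 30

30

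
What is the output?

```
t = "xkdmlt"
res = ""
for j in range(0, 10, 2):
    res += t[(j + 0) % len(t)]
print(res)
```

xdlxd

j=0: add t[0]='x' → 'x'
j=2: add t[2]='d' → 'xd'
j=4: add t[4]='l' → 'xdl'
j=6: add t[0]='x' → 'xdlx'
j=8: add t[2]='d' → 'xdlxd'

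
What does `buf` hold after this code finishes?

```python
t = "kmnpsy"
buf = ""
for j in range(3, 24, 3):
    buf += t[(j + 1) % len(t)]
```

'smsmsms'

j=3: add t[4]='s' → 's'
j=6: add t[1]='m' → 'sm'
j=9: add t[4]='s' → 'sms'
j=12: add t[1]='m' → 'smsm'
j=15: add t[4]='s' → 'smsms'
j=18: add t[1]='m' → 'smsmsm'
j=21: add t[4]='s' → 'smsmsms'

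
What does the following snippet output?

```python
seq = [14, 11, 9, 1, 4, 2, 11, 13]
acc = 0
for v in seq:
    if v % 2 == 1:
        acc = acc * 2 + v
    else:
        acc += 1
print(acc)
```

327

v=14: not odd, acc = 0+1 = 1
v=11: odd, acc = 1*2+11 = 13
v=9: odd, acc = 13*2+9 = 35
v=1: odd, acc = 35*2+1 = 71
v=4: not odd, acc = 71+1 = 72
v=2: not odd, acc = 72+1 = 73
v=11: odd, acc = 73*2+11 = 157
v=13: odd, acc = 157*2+13 = 327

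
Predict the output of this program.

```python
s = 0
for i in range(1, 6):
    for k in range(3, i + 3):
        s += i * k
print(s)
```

i=1,k=3: s = 0+3 = 3
i=2,k=3: s = 3+6 = 9
i=2,k=4: s = 9+8 = 17
i=3,k=3: s = 17+9 = 26
i=3,k=4: s = 26+12 = 38
i=3,k=5: s = 38+15 = 53
i=4,k=3: s = 53+12 = 65
i=4,k=4: s = 65+16 = 81
i=4,k=5: s = 81+20 = 101
i=4,k=6: s = 101+24 = 125
i=5,k=3: s = 125+15 = 140
i=5,k=4: s = 140+20 = 160
i=5,k=5: s = 160+25 = 185
i=5,k=6: s = 185+30 = 215
i=5,k=7: s = 215+35 = 250

250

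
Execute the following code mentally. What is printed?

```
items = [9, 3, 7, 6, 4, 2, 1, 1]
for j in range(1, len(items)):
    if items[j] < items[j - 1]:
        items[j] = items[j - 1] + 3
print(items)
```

j=1: 3<9, items[1] = 9+3 = 12 → [9, 12, 7, 6, 4, 2, 1, 1]
j=2: 7<12, items[2] = 12+3 = 15 → [9, 12, 15, 6, 4, 2, 1, 1]
j=3: 6<15, items[3] = 15+3 = 18 → [9, 12, 15, 18, 4, 2, 1, 1]
j=4: 4<18, items[4] = 18+3 = 21 → [9, 12, 15, 18, 21, 2, 1, 1]
j=5: 2<21, items[5] = 21+3 = 24 → [9, 12, 15, 18, 21, 24, 1, 1]
j=6: 1<24, items[6] = 24+3 = 27 → [9, 12, 15, 18, 21, 24, 27, 1]
j=7: 1<27, items[7] = 27+3 = 30 → [9, 12, 15, 18, 21, 24, 27, 30]

[9, 12, 15, 18, 21, 24, 27, 30]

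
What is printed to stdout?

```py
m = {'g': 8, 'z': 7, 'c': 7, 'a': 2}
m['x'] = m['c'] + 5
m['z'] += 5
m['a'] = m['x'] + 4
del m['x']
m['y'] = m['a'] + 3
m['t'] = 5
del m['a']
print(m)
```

m['x'] = m['c']+5 = 12 → {'g': 8, 'z': 7, 'c': 7, 'a': 2, 'x': 12}
m['z'] = 7+5 = 12 → {'g': 8, 'z': 12, 'c': 7, 'a': 2, 'x': 12}
m['a'] = m['x']+4 = 16 → {'g': 8, 'z': 12, 'c': 7, 'a': 16, 'x': 12}
del 'x' → {'g': 8, 'z': 12, 'c': 7, 'a': 16}
m['y'] = m['a']+3 = 19 → {'g': 8, 'z': 12, 'c': 7, 'a': 16, 'y': 19}
m['t'] = 5 → {'g': 8, 'z': 12, 'c': 7, 'a': 16, 'y': 19, 't': 5}
del 'a' → {'g': 8, 'z': 12, 'c': 7, 'y': 19, 't': 5}

{'g': 8, 'z': 12, 'c': 7, 'y': 19, 't': 5}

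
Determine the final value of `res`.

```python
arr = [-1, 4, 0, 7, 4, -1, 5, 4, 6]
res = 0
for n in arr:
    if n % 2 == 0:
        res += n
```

18

n=-1: not even
n=4: even, res = 0+4 = 4
n=0: even, res = 4+0 = 4
n=7: not even
n=4: even, res = 4+4 = 8
n=-1: not even
n=5: not even
n=4: even, res = 8+4 = 12
n=6: even, res = 12+6 = 18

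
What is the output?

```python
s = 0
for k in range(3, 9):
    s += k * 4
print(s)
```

k=3: s = 0+3*4 = 12
k=4: s = 12+4*4 = 28
k=5: s = 28+5*4 = 48
k=6: s = 48+6*4 = 72
k=7: s = 72+7*4 = 100
k=8: s = 100+8*4 = 132

132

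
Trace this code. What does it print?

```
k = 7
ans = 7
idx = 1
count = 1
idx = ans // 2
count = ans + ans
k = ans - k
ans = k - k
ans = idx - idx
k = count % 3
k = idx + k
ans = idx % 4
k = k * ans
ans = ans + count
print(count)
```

idx = 7//2 = 3
count = 7+7 = 14
k = 7-7 = 0
ans = 0-0 = 0
ans = 3-3 = 0
k = 14%3 = 2
k = 3+2 = 5
ans = 3%4 = 3
k = 5*3 = 15
ans = 3+14 = 17

14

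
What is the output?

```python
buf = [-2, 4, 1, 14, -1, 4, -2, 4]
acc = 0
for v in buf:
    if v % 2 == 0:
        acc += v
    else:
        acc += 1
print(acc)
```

v=-2: even, acc = 0+(-2) = -2
v=4: even, acc = (-2)+4 = 2
v=1: not even, acc = 2+1 = 3
v=14: even, acc = 3+14 = 17
v=-1: not even, acc = 17+1 = 18
v=4: even, acc = 18+4 = 22
v=-2: even, acc = 22+(-2) = 20
v=4: even, acc = 20+4 = 24

24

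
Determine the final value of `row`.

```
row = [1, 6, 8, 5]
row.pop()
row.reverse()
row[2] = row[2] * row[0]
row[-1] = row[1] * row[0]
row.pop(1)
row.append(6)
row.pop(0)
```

pop() removes 5 → [1, 6, 8]
reverse → [8, 6, 1]
row[2] = row[2]*row[0] = 1*8 = 8 → [8, 6, 8]
row[-1] = row[1]*row[0] = 6*8 = 48 → [8, 6, 48]
pop(1) removes 6 → [8, 48]
append 6 → [8, 48, 6]
pop(0) removes 8 → [48, 6]

[48, 6]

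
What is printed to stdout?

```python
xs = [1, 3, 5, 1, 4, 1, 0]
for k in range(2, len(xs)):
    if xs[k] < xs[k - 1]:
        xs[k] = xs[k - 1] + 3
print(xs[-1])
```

k=2: 5>=3, unchanged → [1, 3, 5, 1, 4, 1, 0]
k=3: 1<5, xs[3] = 5+3 = 8 → [1, 3, 5, 8, 4, 1, 0]
k=4: 4<8, xs[4] = 8+3 = 11 → [1, 3, 5, 8, 11, 1, 0]
k=5: 1<11, xs[5] = 11+3 = 14 → [1, 3, 5, 8, 11, 14, 0]
k=6: 0<14, xs[6] = 14+3 = 17 → [1, 3, 5, 8, 11, 14, 17]

17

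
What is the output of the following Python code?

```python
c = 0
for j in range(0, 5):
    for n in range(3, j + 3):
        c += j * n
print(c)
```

j=1,n=3: c = 0+3 = 3
j=2,n=3: c = 3+6 = 9
j=2,n=4: c = 9+8 = 17
j=3,n=3: c = 17+9 = 26
j=3,n=4: c = 26+12 = 38
j=3,n=5: c = 38+15 = 53
j=4,n=3: c = 53+12 = 65
j=4,n=4: c = 65+16 = 81
j=4,n=5: c = 81+20 = 101
j=4,n=6: c = 101+24 = 125

125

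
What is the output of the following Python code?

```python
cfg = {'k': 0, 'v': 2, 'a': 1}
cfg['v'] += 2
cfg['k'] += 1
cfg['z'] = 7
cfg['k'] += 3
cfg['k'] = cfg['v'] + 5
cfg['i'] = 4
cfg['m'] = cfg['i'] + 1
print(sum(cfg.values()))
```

cfg['v'] = 2+2 = 4 → {'k': 0, 'v': 4, 'a': 1}
cfg['k'] = 0+1 = 1 → {'k': 1, 'v': 4, 'a': 1}
cfg['z'] = 7 → {'k': 1, 'v': 4, 'a': 1, 'z': 7}
cfg['k'] = 1+3 = 4 → {'k': 4, 'v': 4, 'a': 1, 'z': 7}
cfg['k'] = cfg['v']+5 = 9 → {'k': 9, 'v': 4, 'a': 1, 'z': 7}
cfg['i'] = 4 → {'k': 9, 'v': 4, 'a': 1, 'z': 7, 'i': 4}
cfg['m'] = cfg['i']+1 = 5 → {'k': 9, 'v': 4, 'a': 1, 'z': 7, 'i': 4, 'm': 5}
sum of values = 30

30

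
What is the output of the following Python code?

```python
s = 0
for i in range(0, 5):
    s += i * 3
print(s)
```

30

i=0: s = 0+0*3 = 0
i=1: s = 0+1*3 = 3
i=2: s = 3+2*3 = 9
i=3: s = 9+3*3 = 18
i=4: s = 18+4*3 = 30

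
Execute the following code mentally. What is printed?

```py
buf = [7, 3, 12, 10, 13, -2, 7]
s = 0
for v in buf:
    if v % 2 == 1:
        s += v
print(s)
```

30

v=7: odd, s = 0+7 = 7
v=3: odd, s = 7+3 = 10
v=12: not odd
v=10: not odd
v=13: odd, s = 10+13 = 23
v=-2: not odd
v=7: odd, s = 23+7 = 30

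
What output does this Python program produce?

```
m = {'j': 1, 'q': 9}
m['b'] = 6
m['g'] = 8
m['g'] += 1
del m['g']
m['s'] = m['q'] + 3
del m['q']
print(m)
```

{'j': 1, 'b': 6, 's': 12}

m['b'] = 6 → {'j': 1, 'q': 9, 'b': 6}
m['g'] = 8 → {'j': 1, 'q': 9, 'b': 6, 'g': 8}
m['g'] = 8+1 = 9 → {'j': 1, 'q': 9, 'b': 6, 'g': 9}
del 'g' → {'j': 1, 'q': 9, 'b': 6}
m['s'] = m['q']+3 = 12 → {'j': 1, 'q': 9, 'b': 6, 's': 12}
del 'q' → {'j': 1, 'b': 6, 's': 12}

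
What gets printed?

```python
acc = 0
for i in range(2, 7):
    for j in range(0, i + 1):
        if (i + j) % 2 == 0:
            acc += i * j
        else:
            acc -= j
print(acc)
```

i=2,j=0: even sum, acc = 0+0 = 0
i=2,j=1: odd sum, acc = 0-1 = -1
i=2,j=2: even sum, acc = (-1)+4 = 3
i=3,j=0: odd sum, acc = 3-0 = 3
i=3,j=1: even sum, acc = 3+3 = 6
i=3,j=2: odd sum, acc = 6-2 = 4
i=3,j=3: even sum, acc = 4+9 = 13
i=4,j=0: even sum, acc = 13+0 = 13
i=4,j=1: odd sum, acc = 13-1 = 12
i=4,j=2: even sum, acc = 12+8 = 20
i=4,j=3: odd sum, acc = 20-3 = 17
i=4,j=4: even sum, acc = 17+16 = 33
i=5,j=0: odd sum, acc = 33-0 = 33
i=5,j=1: even sum, acc = 33+5 = 38
i=5,j=2: odd sum, acc = 38-2 = 36
i=5,j=3: even sum, acc = 36+15 = 51
i=5,j=4: odd sum, acc = 51-4 = 47
i=5,j=5: even sum, acc = 47+25 = 72
i=6,j=0: even sum, acc = 72+0 = 72
i=6,j=1: odd sum, acc = 72-1 = 71
i=6,j=2: even sum, acc = 71+12 = 83
i=6,j=3: odd sum, acc = 83-3 = 80
i=6,j=4: even sum, acc = 80+24 = 104
i=6,j=5: odd sum, acc = 104-5 = 99
i=6,j=6: even sum, acc = 99+36 = 135

135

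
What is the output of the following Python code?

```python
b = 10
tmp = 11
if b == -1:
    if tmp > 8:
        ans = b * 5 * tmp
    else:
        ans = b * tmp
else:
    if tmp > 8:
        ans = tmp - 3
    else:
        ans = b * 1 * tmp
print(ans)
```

b=10, tmp=11
b == -1 is False; tmp > 8 is True
→ ans = tmp - 3 = 8

8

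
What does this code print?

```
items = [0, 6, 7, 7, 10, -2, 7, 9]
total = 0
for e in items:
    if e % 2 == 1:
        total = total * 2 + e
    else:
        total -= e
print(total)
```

-21

e=0: not odd, total = 0-0 = 0
e=6: not odd, total = 0-6 = -6
e=7: odd, total = (-6)*2+7 = -5
e=7: odd, total = (-5)*2+7 = -3
e=10: not odd, total = (-3)-10 = -13
e=-2: not odd, total = (-13)-(-2) = -11
e=7: odd, total = (-11)*2+7 = -15
e=9: odd, total = (-15)*2+9 = -21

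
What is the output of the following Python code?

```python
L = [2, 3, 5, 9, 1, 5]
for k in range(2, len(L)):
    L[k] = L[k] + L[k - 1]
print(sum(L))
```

71

k=2: L[2] = 5+3 = 8 → [2, 3, 8, 9, 1, 5]
k=3: L[3] = 9+8 = 17 → [2, 3, 8, 17, 1, 5]
k=4: L[4] = 1+17 = 18 → [2, 3, 8, 17, 18, 5]
k=5: L[5] = 5+18 = 23 → [2, 3, 8, 17, 18, 23]
sum = 71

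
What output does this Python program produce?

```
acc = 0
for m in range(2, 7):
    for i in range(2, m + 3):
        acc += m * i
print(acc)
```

485

m=2,i=2: acc = 0+4 = 4
m=2,i=3: acc = 4+6 = 10
m=2,i=4: acc = 10+8 = 18
m=3,i=2: acc = 18+6 = 24
m=3,i=3: acc = 24+9 = 33
m=3,i=4: acc = 33+12 = 45
m=3,i=5: acc = 45+15 = 60
m=4,i=2: acc = 60+8 = 68
m=4,i=3: acc = 68+12 = 80
m=4,i=4: acc = 80+16 = 96
m=4,i=5: acc = 96+20 = 116
m=4,i=6: acc = 116+24 = 140
m=5,i=2: acc = 140+10 = 150
m=5,i=3: acc = 150+15 = 165
m=5,i=4: acc = 165+20 = 185
m=5,i=5: acc = 185+25 = 210
m=5,i=6: acc = 210+30 = 240
m=5,i=7: acc = 240+35 = 275
m=6,i=2: acc = 275+12 = 287
m=6,i=3: acc = 287+18 = 305
m=6,i=4: acc = 305+24 = 329
m=6,i=5: acc = 329+30 = 359
m=6,i=6: acc = 359+36 = 395
m=6,i=7: acc = 395+42 = 437
m=6,i=8: acc = 437+48 = 485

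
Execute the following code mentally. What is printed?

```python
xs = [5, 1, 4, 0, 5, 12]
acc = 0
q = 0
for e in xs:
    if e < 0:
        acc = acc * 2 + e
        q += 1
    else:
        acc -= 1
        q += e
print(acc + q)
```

21

e=5: not <0, acc = 0-1 = -1; q=5
e=1: not <0, acc = (-1)-1 = -2; q=6
e=4: not <0, acc = (-2)-1 = -3; q=10
e=0: not <0, acc = (-3)-1 = -4; q=10
e=5: not <0, acc = (-4)-1 = -5; q=15
e=12: not <0, acc = (-5)-1 = -6; q=27
acc+q = (-6)+27 = 21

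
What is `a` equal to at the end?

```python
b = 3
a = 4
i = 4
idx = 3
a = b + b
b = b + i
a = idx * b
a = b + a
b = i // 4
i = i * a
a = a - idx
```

a = 3+3 = 6
b = 3+4 = 7
a = 3*7 = 21
a = 7+21 = 28
b = 4//4 = 1
i = 4*28 = 112
a = 28-3 = 25

25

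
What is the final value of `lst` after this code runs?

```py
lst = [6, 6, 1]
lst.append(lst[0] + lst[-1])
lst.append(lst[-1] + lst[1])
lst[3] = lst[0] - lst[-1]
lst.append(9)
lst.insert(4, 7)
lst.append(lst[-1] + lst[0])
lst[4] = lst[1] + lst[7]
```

[6, 6, 1, -7, 21, 13, 9, 15]

append lst[0]+lst[-1] = 6+1 = 7 → [6, 6, 1, 7]
append lst[-1]+lst[1] = 7+6 = 13 → [6, 6, 1, 7, 13]
lst[3] = lst[0]-lst[-1] = 6-13 = -7 → [6, 6, 1, -7, 13]
append 9 → [6, 6, 1, -7, 13, 9]
insert 7 at 4 → [6, 6, 1, -7, 7, 13, 9]
append lst[-1]+lst[0] = 9+6 = 15 → [6, 6, 1, -7, 7, 13, 9, 15]
lst[4] = lst[1]+lst[7] = 6+15 = 21 → [6, 6, 1, -7, 21, 13, 9, 15]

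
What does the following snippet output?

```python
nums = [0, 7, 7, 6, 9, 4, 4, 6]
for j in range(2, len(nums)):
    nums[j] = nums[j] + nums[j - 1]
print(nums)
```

[0, 7, 14, 20, 29, 33, 37, 43]

j=2: nums[2] = 7+7 = 14 → [0, 7, 14, 6, 9, 4, 4, 6]
j=3: nums[3] = 6+14 = 20 → [0, 7, 14, 20, 9, 4, 4, 6]
j=4: nums[4] = 9+20 = 29 → [0, 7, 14, 20, 29, 4, 4, 6]
j=5: nums[5] = 4+29 = 33 → [0, 7, 14, 20, 29, 33, 4, 6]
j=6: nums[6] = 4+33 = 37 → [0, 7, 14, 20, 29, 33, 37, 6]
j=7: nums[7] = 6+37 = 43 → [0, 7, 14, 20, 29, 33, 37, 43]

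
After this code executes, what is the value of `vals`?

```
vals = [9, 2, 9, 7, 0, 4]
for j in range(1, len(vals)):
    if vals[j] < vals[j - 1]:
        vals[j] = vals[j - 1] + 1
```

[9, 10, 11, 12, 13, 14]

j=1: 2<9, vals[1] = 9+1 = 10 → [9, 10, 9, 7, 0, 4]
j=2: 9<10, vals[2] = 10+1 = 11 → [9, 10, 11, 7, 0, 4]
j=3: 7<11, vals[3] = 11+1 = 12 → [9, 10, 11, 12, 0, 4]
j=4: 0<12, vals[4] = 12+1 = 13 → [9, 10, 11, 12, 13, 4]
j=5: 4<13, vals[5] = 13+1 = 14 → [9, 10, 11, 12, 13, 14]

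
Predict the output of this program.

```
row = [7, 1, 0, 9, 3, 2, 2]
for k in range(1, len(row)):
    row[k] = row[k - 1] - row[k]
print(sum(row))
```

-8

k=1: row[1] = 7-1 = 6 → [7, 6, 0, 9, 3, 2, 2]
k=2: row[2] = 6-0 = 6 → [7, 6, 6, 9, 3, 2, 2]
k=3: row[3] = 6-9 = -3 → [7, 6, 6, -3, 3, 2, 2]
k=4: row[4] = (-3)-3 = -6 → [7, 6, 6, -3, -6, 2, 2]
k=5: row[5] = (-6)-2 = -8 → [7, 6, 6, -3, -6, -8, 2]
k=6: row[6] = (-8)-2 = -10 → [7, 6, 6, -3, -6, -8, -10]
sum = -8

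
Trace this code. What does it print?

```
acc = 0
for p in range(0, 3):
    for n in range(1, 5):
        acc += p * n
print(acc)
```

p=0,n=1: acc = 0+0 = 0
p=0,n=2: acc = 0+0 = 0
p=0,n=3: acc = 0+0 = 0
p=0,n=4: acc = 0+0 = 0
p=1,n=1: acc = 0+1 = 1
p=1,n=2: acc = 1+2 = 3
p=1,n=3: acc = 3+3 = 6
p=1,n=4: acc = 6+4 = 10
p=2,n=1: acc = 10+2 = 12
p=2,n=2: acc = 12+4 = 16
p=2,n=3: acc = 16+6 = 22
p=2,n=4: acc = 22+8 = 30

30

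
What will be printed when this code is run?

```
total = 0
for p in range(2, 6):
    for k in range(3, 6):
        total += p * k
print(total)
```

168

p=2,k=3: total = 0+6 = 6
p=2,k=4: total = 6+8 = 14
p=2,k=5: total = 14+10 = 24
p=3,k=3: total = 24+9 = 33
p=3,k=4: total = 33+12 = 45
p=3,k=5: total = 45+15 = 60
p=4,k=3: total = 60+12 = 72
p=4,k=4: total = 72+16 = 88
p=4,k=5: total = 88+20 = 108
p=5,k=3: total = 108+15 = 123
p=5,k=4: total = 123+20 = 143
p=5,k=5: total = 143+25 = 168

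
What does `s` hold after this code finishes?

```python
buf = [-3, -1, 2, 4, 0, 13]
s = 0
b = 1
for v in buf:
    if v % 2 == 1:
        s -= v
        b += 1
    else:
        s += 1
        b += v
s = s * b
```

v=-3: odd, s = 0-(-3) = 3; b=2
v=-1: odd, s = 3-(-1) = 4; b=3
v=2: not odd, s = 4+1 = 5; b=5
v=4: not odd, s = 5+1 = 6; b=9
v=0: not odd, s = 6+1 = 7; b=9
v=13: odd, s = 7-13 = -6; b=10
s*b = (-6)*10 = -60

-60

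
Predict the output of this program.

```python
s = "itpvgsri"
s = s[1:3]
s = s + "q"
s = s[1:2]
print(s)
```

p

slice [1:3] → 'tp'
+ 'q' → 'tpq'
slice [1:2] → 'p'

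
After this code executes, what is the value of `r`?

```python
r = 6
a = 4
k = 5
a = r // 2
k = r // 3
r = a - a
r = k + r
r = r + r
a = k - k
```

a = 6//2 = 3
k = 6//3 = 2
r = 3-3 = 0
r = 2+0 = 2
r = 2+2 = 4
a = 2-2 = 0

4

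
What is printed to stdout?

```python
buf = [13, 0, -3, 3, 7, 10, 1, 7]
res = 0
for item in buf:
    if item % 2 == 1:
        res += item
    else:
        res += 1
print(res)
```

30

item=13: odd, res = 0+13 = 13
item=0: not odd, res = 13+1 = 14
item=-3: odd, res = 14+(-3) = 11
item=3: odd, res = 11+3 = 14
item=7: odd, res = 14+7 = 21
item=10: not odd, res = 21+1 = 22
item=1: odd, res = 22+1 = 23
item=7: odd, res = 23+7 = 30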